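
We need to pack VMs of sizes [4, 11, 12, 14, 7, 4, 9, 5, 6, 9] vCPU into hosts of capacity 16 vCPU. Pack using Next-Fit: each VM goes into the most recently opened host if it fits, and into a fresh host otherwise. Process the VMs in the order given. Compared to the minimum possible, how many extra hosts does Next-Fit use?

0

Next-Fit: [4,11] [12] [14] [7,4] [9,5] [6,9] → 6 hosts.
Total size 81 vCPU; any packing needs at least ⌈81/16⌉ = 6 hosts.
So 6 is already optimal.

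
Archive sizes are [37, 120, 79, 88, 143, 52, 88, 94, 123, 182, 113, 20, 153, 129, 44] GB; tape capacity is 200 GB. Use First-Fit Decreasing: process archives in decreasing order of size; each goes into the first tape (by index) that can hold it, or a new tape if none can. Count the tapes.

Sorted descending: 182, 153, 143, 129, 123, 120, 113, 94, 88, 88, 79, 52, 44, 37, 20.
tape 1: place 182 GB, 18 GB left
tape 2: place 153 GB, 47 GB left
tape 3: place 143 GB, 57 GB left
tape 4: place 129 GB, 71 GB left
tape 5: place 123 GB, 77 GB left
tape 6: place 120 GB, 80 GB left
tape 7: place 113 GB, 87 GB left
tape 8: place 94 GB, 106 GB left
tape 8: place 88 GB, 18 GB left
tape 9: place 88 GB, 112 GB left
tape 6: place 79 GB, 1 GB left
tape 3: place 52 GB, 5 GB left
tape 2: place 44 GB, 3 GB left
tape 4: place 37 GB, 34 GB left
tape 4: place 20 GB, 14 GB left

9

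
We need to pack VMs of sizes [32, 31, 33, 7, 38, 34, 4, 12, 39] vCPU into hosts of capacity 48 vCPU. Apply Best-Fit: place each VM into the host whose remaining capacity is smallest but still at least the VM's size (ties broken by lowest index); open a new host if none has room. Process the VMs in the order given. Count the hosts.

6

host 1: place 32 vCPU, 16 vCPU left
host 2: place 31 vCPU, 17 vCPU left
host 3: place 33 vCPU, 15 vCPU left
host 3: place 7 vCPU, 8 vCPU left
host 4: place 38 vCPU, 10 vCPU left
host 5: place 34 vCPU, 14 vCPU left
host 3: place 4 vCPU, 4 vCPU left
host 5: place 12 vCPU, 2 vCPU left
host 6: place 39 vCPU, 9 vCPU left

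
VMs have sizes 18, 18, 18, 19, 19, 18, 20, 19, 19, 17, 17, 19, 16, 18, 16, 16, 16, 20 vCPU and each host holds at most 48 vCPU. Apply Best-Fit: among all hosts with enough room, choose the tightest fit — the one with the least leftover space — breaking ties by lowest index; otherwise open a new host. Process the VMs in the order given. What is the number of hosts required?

9

Put 18 vCPU in host 1; 30 vCPU remain.
Put 18 vCPU in host 1; 12 vCPU remain.
Put 18 vCPU in host 2; 30 vCPU remain.
Put 19 vCPU in host 2; 11 vCPU remain.
Put 19 vCPU in host 3; 29 vCPU remain.
Put 18 vCPU in host 3; 11 vCPU remain.
Put 20 vCPU in host 4; 28 vCPU remain.
Put 19 vCPU in host 4; 9 vCPU remain.
Put 19 vCPU in host 5; 29 vCPU remain.
Put 17 vCPU in host 5; 12 vCPU remain.
Put 17 vCPU in host 6; 31 vCPU remain.
Put 19 vCPU in host 6; 12 vCPU remain.
Put 16 vCPU in host 7; 32 vCPU remain.
Put 18 vCPU in host 7; 14 vCPU remain.
Put 16 vCPU in host 8; 32 vCPU remain.
Put 16 vCPU in host 8; 16 vCPU remain.
Put 16 vCPU in host 8; 0 vCPU remain.
Put 20 vCPU in host 9; 28 vCPU remain.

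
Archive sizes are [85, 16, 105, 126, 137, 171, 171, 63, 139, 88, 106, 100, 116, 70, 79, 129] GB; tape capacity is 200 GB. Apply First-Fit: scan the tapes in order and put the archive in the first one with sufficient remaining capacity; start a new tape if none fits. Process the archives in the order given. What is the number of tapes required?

11 tapes

Put 85 GB in tape 1; 115 GB remain.
Put 16 GB in tape 1; 99 GB remain.
Put 105 GB in tape 2; 95 GB remain.
Put 126 GB in tape 3; 74 GB remain.
Put 137 GB in tape 4; 63 GB remain.
Put 171 GB in tape 5; 29 GB remain.
Put 171 GB in tape 6; 29 GB remain.
Put 63 GB in tape 1; 36 GB remain.
Put 139 GB in tape 7; 61 GB remain.
Put 88 GB in tape 2; 7 GB remain.
Put 106 GB in tape 8; 94 GB remain.
Put 100 GB in tape 9; 100 GB remain.
Put 116 GB in tape 10; 84 GB remain.
Put 70 GB in tape 3; 4 GB remain.
Put 79 GB in tape 8; 15 GB remain.
Put 129 GB in tape 11; 71 GB remain.
Final tapes: [85,16,63] [105,88] [126,70] [137] [171] [171] [139] [106,79] [100] [116] [129].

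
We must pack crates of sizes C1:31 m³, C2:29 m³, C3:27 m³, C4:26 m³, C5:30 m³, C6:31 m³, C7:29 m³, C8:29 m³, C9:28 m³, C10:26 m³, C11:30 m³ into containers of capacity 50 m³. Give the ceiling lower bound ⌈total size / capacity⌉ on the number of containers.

7 containers

Total size = 31 + 29 + 27 + 26 + 30 + 31 + 29 + 29 + 28 + 26 + 30 = 316 m³.
⌈316 / 50⌉ = 7.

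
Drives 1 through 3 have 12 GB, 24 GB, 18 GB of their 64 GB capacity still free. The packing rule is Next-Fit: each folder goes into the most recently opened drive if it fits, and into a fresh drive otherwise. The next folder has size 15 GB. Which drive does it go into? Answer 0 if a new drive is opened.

3

Next-Fit only looks at drive 3, which has 18 GB free.
15 GB fits there.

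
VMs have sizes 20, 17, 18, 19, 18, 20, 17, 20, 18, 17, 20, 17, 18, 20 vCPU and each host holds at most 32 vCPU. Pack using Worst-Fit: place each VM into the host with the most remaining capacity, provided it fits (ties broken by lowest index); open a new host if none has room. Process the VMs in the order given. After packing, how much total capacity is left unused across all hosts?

20 vCPU → host 1 (remaining 12 vCPU)
17 vCPU → host 2 (remaining 15 vCPU)
18 vCPU → host 3 (remaining 14 vCPU)
19 vCPU → host 4 (remaining 13 vCPU)
18 vCPU → host 5 (remaining 14 vCPU)
20 vCPU → host 6 (remaining 12 vCPU)
17 vCPU → host 7 (remaining 15 vCPU)
20 vCPU → host 8 (remaining 12 vCPU)
18 vCPU → host 9 (remaining 14 vCPU)
17 vCPU → host 10 (remaining 15 vCPU)
20 vCPU → host 11 (remaining 12 vCPU)
17 vCPU → host 12 (remaining 15 vCPU)
18 vCPU → host 13 (remaining 14 vCPU)
20 vCPU → host 14 (remaining 12 vCPU)
14 hosts × 32 vCPU = 448 vCPU; used 259 vCPU; unused 189 vCPU.

189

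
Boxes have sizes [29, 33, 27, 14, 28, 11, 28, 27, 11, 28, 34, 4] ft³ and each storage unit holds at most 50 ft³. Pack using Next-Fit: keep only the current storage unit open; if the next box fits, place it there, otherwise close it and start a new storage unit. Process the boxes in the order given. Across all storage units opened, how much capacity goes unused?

126

Put 29 ft³ in storage unit 1; 21 ft³ remain.
Put 33 ft³ in storage unit 2; 17 ft³ remain.
Put 27 ft³ in storage unit 3; 23 ft³ remain.
Put 14 ft³ in storage unit 3; 9 ft³ remain.
Put 28 ft³ in storage unit 4; 22 ft³ remain.
Put 11 ft³ in storage unit 4; 11 ft³ remain.
Put 28 ft³ in storage unit 5; 22 ft³ remain.
Put 27 ft³ in storage unit 6; 23 ft³ remain.
Put 11 ft³ in storage unit 6; 12 ft³ remain.
Put 28 ft³ in storage unit 7; 22 ft³ remain.
Put 34 ft³ in storage unit 8; 16 ft³ remain.
Put 4 ft³ in storage unit 8; 12 ft³ remain.
8 storage units × 50 ft³ = 400 ft³; used 274 ft³; unused 126 ft³.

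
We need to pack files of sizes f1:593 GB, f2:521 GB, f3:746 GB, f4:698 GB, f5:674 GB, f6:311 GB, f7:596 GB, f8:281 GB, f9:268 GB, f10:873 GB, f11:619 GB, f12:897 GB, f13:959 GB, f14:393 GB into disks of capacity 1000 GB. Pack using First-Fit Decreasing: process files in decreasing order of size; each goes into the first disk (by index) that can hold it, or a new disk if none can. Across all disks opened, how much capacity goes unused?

1571

Sorted descending: 959, 897, 873, 746, 698, 674, 619, 596, 593, 521, 393, 311, 281, 268.
959 GB → disk 1 (remaining 41 GB)
897 GB → disk 2 (remaining 103 GB)
873 GB → disk 3 (remaining 127 GB)
746 GB → disk 4 (remaining 254 GB)
698 GB → disk 5 (remaining 302 GB)
674 GB → disk 6 (remaining 326 GB)
619 GB → disk 7 (remaining 381 GB)
596 GB → disk 8 (remaining 404 GB)
593 GB → disk 9 (remaining 407 GB)
521 GB → disk 10 (remaining 479 GB)
393 GB → disk 8 (remaining 11 GB)
311 GB → disk 6 (remaining 15 GB)
281 GB → disk 5 (remaining 21 GB)
268 GB → disk 7 (remaining 113 GB)
10 disks × 1000 GB = 10000 GB; used 8429 GB; unused 1571 GB.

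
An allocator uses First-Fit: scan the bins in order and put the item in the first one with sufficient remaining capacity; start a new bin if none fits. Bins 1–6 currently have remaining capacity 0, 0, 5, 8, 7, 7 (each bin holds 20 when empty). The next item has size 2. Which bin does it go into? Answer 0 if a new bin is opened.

Bins with room: bin 3 (5), bin 4 (8), bin 5 (7), bin 6 (7).
The first with room is bin 3.

3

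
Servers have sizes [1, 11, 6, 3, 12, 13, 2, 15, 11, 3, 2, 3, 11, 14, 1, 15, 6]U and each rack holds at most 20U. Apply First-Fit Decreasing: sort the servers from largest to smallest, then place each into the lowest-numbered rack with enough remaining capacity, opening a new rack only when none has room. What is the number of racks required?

8 racks

Sorted descending: 15, 15, 14, 13, 12, 11, 11, 11, 6, 6, 3, 3, 3, 2, 2, 1, 1.
Put 15U in rack 1; 5U remain.
Put 15U in rack 2; 5U remain.
Put 14U in rack 3; 6U remain.
Put 13U in rack 4; 7U remain.
Put 12U in rack 5; 8U remain.
Put 11U in rack 6; 9U remain.
Put 11U in rack 7; 9U remain.
Put 11U in rack 8; 9U remain.
Put 6U in rack 3; 0U remain.
Put 6U in rack 4; 1U remain.
Put 3U in rack 1; 2U remain.
Put 3U in rack 2; 2U remain.
Put 3U in rack 5; 5U remain.
Put 2U in rack 1; 0U remain.
Put 2U in rack 2; 0U remain.
Put 1U in rack 4; 0U remain.
Put 1U in rack 5; 4U remain.
Final racks: [15,3,2] [15,3,2] [14,6] [13,6,1] [12,3,1] [11] [11] [11].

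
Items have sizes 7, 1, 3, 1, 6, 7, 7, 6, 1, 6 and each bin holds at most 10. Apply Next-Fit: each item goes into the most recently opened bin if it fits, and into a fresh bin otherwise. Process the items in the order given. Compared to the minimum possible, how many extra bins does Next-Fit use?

0

Next-Fit: [7,1] [3,1,6] [7] [7] [6,1] [6] → 6 bins.
6 items exceed 5 (half the capacity), and no two of those can share a bin, so at least 6 bins are needed.
So 6 is already optimal.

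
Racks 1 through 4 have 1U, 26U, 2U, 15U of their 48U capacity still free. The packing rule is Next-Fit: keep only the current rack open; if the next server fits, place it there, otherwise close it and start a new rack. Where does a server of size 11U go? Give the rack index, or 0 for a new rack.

Next-Fit only looks at rack 4, which has 15U free.
11U fits there.

4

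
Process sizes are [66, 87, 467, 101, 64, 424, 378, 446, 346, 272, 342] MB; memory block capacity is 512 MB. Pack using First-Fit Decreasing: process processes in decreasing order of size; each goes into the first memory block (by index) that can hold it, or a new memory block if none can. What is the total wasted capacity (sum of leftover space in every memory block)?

Sorted descending: 467, 446, 424, 378, 346, 342, 272, 101, 87, 66, 64.
Put 467 MB in memory block 1; 45 MB remain.
Put 446 MB in memory block 2; 66 MB remain.
Put 424 MB in memory block 3; 88 MB remain.
Put 378 MB in memory block 4; 134 MB remain.
Put 346 MB in memory block 5; 166 MB remain.
Put 342 MB in memory block 6; 170 MB remain.
Put 272 MB in memory block 7; 240 MB remain.
Put 101 MB in memory block 4; 33 MB remain.
Put 87 MB in memory block 3; 1 MB remain.
Put 66 MB in memory block 2; 0 MB remain.
Put 64 MB in memory block 5; 102 MB remain.
7 memory blocks × 512 MB = 3584 MB; used 2993 MB; unused 591 MB.

591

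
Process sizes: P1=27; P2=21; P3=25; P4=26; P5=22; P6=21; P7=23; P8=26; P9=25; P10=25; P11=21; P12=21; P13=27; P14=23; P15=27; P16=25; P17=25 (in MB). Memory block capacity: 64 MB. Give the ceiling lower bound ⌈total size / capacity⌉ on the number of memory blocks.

7

Total size = 27 + 21 + 25 + 26 + 22 + 21 + 23 + 26 + 25 + 25 + 21 + 21 + 27 + 23 + 27 + 25 + 25 = 410 MB.
⌈410 / 64⌉ = 7.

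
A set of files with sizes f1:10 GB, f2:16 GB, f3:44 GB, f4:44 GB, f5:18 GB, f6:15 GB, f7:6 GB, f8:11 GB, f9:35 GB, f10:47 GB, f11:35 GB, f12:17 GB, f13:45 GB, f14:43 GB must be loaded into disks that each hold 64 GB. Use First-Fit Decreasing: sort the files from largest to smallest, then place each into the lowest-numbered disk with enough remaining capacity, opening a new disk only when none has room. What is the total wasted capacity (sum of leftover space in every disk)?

Sorted descending: 47, 45, 44, 44, 43, 35, 35, 18, 17, 16, 15, 11, 10, 6.
Put 47 GB in disk 1; 17 GB remain.
Put 45 GB in disk 2; 19 GB remain.
Put 44 GB in disk 3; 20 GB remain.
Put 44 GB in disk 4; 20 GB remain.
Put 43 GB in disk 5; 21 GB remain.
Put 35 GB in disk 6; 29 GB remain.
Put 35 GB in disk 7; 29 GB remain.
Put 18 GB in disk 2; 1 GB remain.
Put 17 GB in disk 1; 0 GB remain.
Put 16 GB in disk 3; 4 GB remain.
Put 15 GB in disk 4; 5 GB remain.
Put 11 GB in disk 5; 10 GB remain.
Put 10 GB in disk 5; 0 GB remain.
Put 6 GB in disk 6; 23 GB remain.
7 disks × 64 GB = 448 GB; used 386 GB; unused 62 GB.

62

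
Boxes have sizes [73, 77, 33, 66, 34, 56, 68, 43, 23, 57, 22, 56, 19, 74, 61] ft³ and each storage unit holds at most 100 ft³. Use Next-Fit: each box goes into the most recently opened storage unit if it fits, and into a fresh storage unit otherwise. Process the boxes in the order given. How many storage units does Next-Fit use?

10 storage units

storage unit 1: place 73 ft³, 27 ft³ left
storage unit 2: place 77 ft³, 23 ft³ left
storage unit 3: place 33 ft³, 67 ft³ left
storage unit 3: place 66 ft³, 1 ft³ left
storage unit 4: place 34 ft³, 66 ft³ left
storage unit 4: place 56 ft³, 10 ft³ left
storage unit 5: place 68 ft³, 32 ft³ left
storage unit 6: place 43 ft³, 57 ft³ left
storage unit 6: place 23 ft³, 34 ft³ left
storage unit 7: place 57 ft³, 43 ft³ left
storage unit 7: place 22 ft³, 21 ft³ left
storage unit 8: place 56 ft³, 44 ft³ left
storage unit 8: place 19 ft³, 25 ft³ left
storage unit 9: place 74 ft³, 26 ft³ left
storage unit 10: place 61 ft³, 39 ft³ left
Final storage units: [73] [77] [33,66] [34,56] [68] [43,23] [57,22] [56,19] [74] [61].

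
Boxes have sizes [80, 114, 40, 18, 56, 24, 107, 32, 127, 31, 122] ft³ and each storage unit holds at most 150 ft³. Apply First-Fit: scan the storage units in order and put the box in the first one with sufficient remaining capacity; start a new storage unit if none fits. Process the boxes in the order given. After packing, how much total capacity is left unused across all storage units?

149

storage unit 1: place 80 ft³, 70 ft³ left
storage unit 2: place 114 ft³, 36 ft³ left
storage unit 1: place 40 ft³, 30 ft³ left
storage unit 1: place 18 ft³, 12 ft³ left
storage unit 3: place 56 ft³, 94 ft³ left
storage unit 2: place 24 ft³, 12 ft³ left
storage unit 4: place 107 ft³, 43 ft³ left
storage unit 3: place 32 ft³, 62 ft³ left
storage unit 5: place 127 ft³, 23 ft³ left
storage unit 3: place 31 ft³, 31 ft³ left
storage unit 6: place 122 ft³, 28 ft³ left
6 storage units × 150 ft³ = 900 ft³; used 751 ft³; unused 149 ft³.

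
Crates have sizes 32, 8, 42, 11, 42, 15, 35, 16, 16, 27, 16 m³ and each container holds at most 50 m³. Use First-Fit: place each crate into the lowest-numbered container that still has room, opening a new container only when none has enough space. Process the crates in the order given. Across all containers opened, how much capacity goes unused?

32 m³ → container 1 (remaining 18 m³)
8 m³ → container 1 (remaining 10 m³)
42 m³ → container 2 (remaining 8 m³)
11 m³ → container 3 (remaining 39 m³)
42 m³ → container 4 (remaining 8 m³)
15 m³ → container 3 (remaining 24 m³)
35 m³ → container 5 (remaining 15 m³)
16 m³ → container 3 (remaining 8 m³)
16 m³ → container 6 (remaining 34 m³)
27 m³ → container 6 (remaining 7 m³)
16 m³ → container 7 (remaining 34 m³)
7 containers × 50 m³ = 350 m³; used 260 m³; unused 90 m³.

90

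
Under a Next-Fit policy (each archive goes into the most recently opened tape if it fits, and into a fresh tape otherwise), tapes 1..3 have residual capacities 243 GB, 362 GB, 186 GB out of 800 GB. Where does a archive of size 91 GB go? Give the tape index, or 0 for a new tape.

3

Next-Fit only looks at tape 3, which has 186 GB free.
91 GB fits there.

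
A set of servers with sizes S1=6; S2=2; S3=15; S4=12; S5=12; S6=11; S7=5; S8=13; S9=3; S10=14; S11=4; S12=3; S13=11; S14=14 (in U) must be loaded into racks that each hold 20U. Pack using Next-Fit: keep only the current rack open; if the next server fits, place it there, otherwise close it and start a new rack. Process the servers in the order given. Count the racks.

9 racks

Put S1 (6U) in rack 1; 14U remain.
Put S2 (2U) in rack 1; 12U remain.
Put S3 (15U) in rack 2; 5U remain.
Put S4 (12U) in rack 3; 8U remain.
Put S5 (12U) in rack 4; 8U remain.
Put S6 (11U) in rack 5; 9U remain.
Put S7 (5U) in rack 5; 4U remain.
Put S8 (13U) in rack 6; 7U remain.
Put S9 (3U) in rack 6; 4U remain.
Put S10 (14U) in rack 7; 6U remain.
Put S11 (4U) in rack 7; 2U remain.
Put S12 (3U) in rack 8; 17U remain.
Put S13 (11U) in rack 8; 6U remain.
Put S14 (14U) in rack 9; 6U remain.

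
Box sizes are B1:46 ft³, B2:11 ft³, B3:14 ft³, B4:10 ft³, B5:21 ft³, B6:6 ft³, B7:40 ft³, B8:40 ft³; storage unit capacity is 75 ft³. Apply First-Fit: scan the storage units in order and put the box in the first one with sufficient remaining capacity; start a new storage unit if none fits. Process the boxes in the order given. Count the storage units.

storage unit 1: place B1 (46 ft³), 29 ft³ left
storage unit 1: place B2 (11 ft³), 18 ft³ left
storage unit 1: place B3 (14 ft³), 4 ft³ left
storage unit 2: place B4 (10 ft³), 65 ft³ left
storage unit 2: place B5 (21 ft³), 44 ft³ left
storage unit 2: place B6 (6 ft³), 38 ft³ left
storage unit 3: place B7 (40 ft³), 35 ft³ left
storage unit 4: place B8 (40 ft³), 35 ft³ left
Final storage units: [46,11,14] [10,21,6] [40] [40].

4 storage units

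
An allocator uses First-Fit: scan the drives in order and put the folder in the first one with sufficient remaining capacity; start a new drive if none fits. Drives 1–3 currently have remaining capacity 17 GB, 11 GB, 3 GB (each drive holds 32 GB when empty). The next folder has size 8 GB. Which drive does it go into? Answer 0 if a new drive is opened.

1

Drives with room: drive 1 (17 GB), drive 2 (11 GB).
The first with room is drive 1.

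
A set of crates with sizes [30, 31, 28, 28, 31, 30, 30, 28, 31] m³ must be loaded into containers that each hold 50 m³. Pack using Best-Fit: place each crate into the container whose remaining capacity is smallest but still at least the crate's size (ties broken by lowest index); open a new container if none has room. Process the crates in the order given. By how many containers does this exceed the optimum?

0

Best-Fit: [30] [31] [28] [28] [31] [30] [30] [28] [31] → 9 containers.
9 crates exceed 25 m³ (half the capacity), and no two of those can share a container, so at least 9 containers are needed.
So 9 is already optimal.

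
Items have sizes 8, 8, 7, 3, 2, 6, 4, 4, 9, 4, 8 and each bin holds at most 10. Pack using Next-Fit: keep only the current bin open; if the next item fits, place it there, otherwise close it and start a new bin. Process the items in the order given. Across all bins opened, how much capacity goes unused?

17

Put 8 in bin 1; 2 remain.
Put 8 in bin 2; 2 remain.
Put 7 in bin 3; 3 remain.
Put 3 in bin 3; 0 remain.
Put 2 in bin 4; 8 remain.
Put 6 in bin 4; 2 remain.
Put 4 in bin 5; 6 remain.
Put 4 in bin 5; 2 remain.
Put 9 in bin 6; 1 remain.
Put 4 in bin 7; 6 remain.
Put 8 in bin 8; 2 remain.
8 bins × 10 = 80; used 63; unused 17.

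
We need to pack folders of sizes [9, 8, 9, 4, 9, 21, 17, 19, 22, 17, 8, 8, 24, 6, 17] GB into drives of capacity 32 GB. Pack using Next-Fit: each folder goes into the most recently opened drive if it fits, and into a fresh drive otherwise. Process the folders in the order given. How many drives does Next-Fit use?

8

9 GB → drive 1 (remaining 23 GB)
8 GB → drive 1 (remaining 15 GB)
9 GB → drive 1 (remaining 6 GB)
4 GB → drive 1 (remaining 2 GB)
9 GB → drive 2 (remaining 23 GB)
21 GB → drive 2 (remaining 2 GB)
17 GB → drive 3 (remaining 15 GB)
19 GB → drive 4 (remaining 13 GB)
22 GB → drive 5 (remaining 10 GB)
17 GB → drive 6 (remaining 15 GB)
8 GB → drive 6 (remaining 7 GB)
8 GB → drive 7 (remaining 24 GB)
24 GB → drive 7 (remaining 0 GB)
6 GB → drive 8 (remaining 26 GB)
17 GB → drive 8 (remaining 9 GB)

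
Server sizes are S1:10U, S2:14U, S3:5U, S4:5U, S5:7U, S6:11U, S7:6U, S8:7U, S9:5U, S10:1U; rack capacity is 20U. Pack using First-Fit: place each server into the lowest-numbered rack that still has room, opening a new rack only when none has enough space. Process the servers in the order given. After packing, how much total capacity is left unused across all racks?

9

Put S1 (10U) in rack 1; 10U remain.
Put S2 (14U) in rack 2; 6U remain.
Put S3 (5U) in rack 1; 5U remain.
Put S4 (5U) in rack 1; 0U remain.
Put S5 (7U) in rack 3; 13U remain.
Put S6 (11U) in rack 3; 2U remain.
Put S7 (6U) in rack 2; 0U remain.
Put S8 (7U) in rack 4; 13U remain.
Put S9 (5U) in rack 4; 8U remain.
Put S10 (1U) in rack 3; 1U remain.
4 racks × 20U = 80U; used 71U; unused 9U.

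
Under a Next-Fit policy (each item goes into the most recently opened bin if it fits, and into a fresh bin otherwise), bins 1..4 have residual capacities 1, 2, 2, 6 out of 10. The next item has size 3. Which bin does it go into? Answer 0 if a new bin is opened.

Next-Fit only looks at bin 4, which has 6 free.
3 fits there.

4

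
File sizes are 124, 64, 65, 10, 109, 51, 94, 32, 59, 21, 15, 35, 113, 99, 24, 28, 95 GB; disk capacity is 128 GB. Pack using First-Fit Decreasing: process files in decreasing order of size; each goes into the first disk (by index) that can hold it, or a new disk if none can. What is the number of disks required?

9 disks

Sorted descending: 124, 113, 109, 99, 95, 94, 65, 64, 59, 51, 35, 32, 28, 24, 21, 15, 10.
Put 124 GB in disk 1; 4 GB remain.
Put 113 GB in disk 2; 15 GB remain.
Put 109 GB in disk 3; 19 GB remain.
Put 99 GB in disk 4; 29 GB remain.
Put 95 GB in disk 5; 33 GB remain.
Put 94 GB in disk 6; 34 GB remain.
Put 65 GB in disk 7; 63 GB remain.
Put 64 GB in disk 8; 64 GB remain.
Put 59 GB in disk 7; 4 GB remain.
Put 51 GB in disk 8; 13 GB remain.
Put 35 GB in disk 9; 93 GB remain.
Put 32 GB in disk 5; 1 GB remain.
Put 28 GB in disk 4; 1 GB remain.
Put 24 GB in disk 6; 10 GB remain.
Put 21 GB in disk 9; 72 GB remain.
Put 15 GB in disk 2; 0 GB remain.
Put 10 GB in disk 3; 9 GB remain.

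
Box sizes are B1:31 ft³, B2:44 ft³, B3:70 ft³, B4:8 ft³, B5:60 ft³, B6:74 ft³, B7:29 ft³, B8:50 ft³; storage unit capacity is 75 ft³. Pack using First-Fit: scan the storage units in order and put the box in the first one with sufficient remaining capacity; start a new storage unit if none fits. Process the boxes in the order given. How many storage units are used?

B1 (31 ft³) → storage unit 1 (remaining 44 ft³)
B2 (44 ft³) → storage unit 1 (remaining 0 ft³)
B3 (70 ft³) → storage unit 2 (remaining 5 ft³)
B4 (8 ft³) → storage unit 3 (remaining 67 ft³)
B5 (60 ft³) → storage unit 3 (remaining 7 ft³)
B6 (74 ft³) → storage unit 4 (remaining 1 ft³)
B7 (29 ft³) → storage unit 5 (remaining 46 ft³)
B8 (50 ft³) → storage unit 6 (remaining 25 ft³)

6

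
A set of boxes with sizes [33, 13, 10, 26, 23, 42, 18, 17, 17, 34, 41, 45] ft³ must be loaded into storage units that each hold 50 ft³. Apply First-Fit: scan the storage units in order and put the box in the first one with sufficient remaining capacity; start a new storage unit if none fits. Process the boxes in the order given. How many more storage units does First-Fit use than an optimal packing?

First-Fit: [33,13] [10,26] [23,18] [42] [17,17] [34] [41] [45] → 8 storage units.
Total size 319 ft³; any packing needs at least ⌈319/50⌉ = 7 storage units.
An optimal packing achieves that bound: [45] [42] [41] [34,13] [33,17] [26,23] [18,17,10] → 7 storage units.
Excess: 8 − 7 = 1.

1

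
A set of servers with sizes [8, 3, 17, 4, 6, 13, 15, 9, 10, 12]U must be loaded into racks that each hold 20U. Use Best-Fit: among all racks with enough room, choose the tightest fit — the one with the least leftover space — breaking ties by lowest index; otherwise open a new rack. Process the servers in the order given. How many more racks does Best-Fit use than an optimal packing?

Best-Fit: [8,3,4] [17] [6,13] [15] [9,10] [12] → 6 racks.
Total size 97U; any packing needs at least ⌈97/20⌉ = 5 racks.
An optimal packing achieves that bound: [17,3] [15,4] [13,6] [12,8] [10,9] → 5 racks.
Excess: 6 − 5 = 1.

1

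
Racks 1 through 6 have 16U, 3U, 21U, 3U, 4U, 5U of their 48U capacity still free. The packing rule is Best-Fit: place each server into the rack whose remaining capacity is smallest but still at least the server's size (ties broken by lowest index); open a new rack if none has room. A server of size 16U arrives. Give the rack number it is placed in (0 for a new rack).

Racks with room: rack 1 (16U), rack 3 (21U).
Tightest fit is rack 1 with 16U free.

1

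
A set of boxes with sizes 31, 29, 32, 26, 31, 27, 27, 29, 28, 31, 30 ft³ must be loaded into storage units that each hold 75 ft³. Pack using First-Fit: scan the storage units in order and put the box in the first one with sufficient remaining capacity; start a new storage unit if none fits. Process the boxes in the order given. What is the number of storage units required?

31 ft³ → storage unit 1 (remaining 44 ft³)
29 ft³ → storage unit 1 (remaining 15 ft³)
32 ft³ → storage unit 2 (remaining 43 ft³)
26 ft³ → storage unit 2 (remaining 17 ft³)
31 ft³ → storage unit 3 (remaining 44 ft³)
27 ft³ → storage unit 3 (remaining 17 ft³)
27 ft³ → storage unit 4 (remaining 48 ft³)
29 ft³ → storage unit 4 (remaining 19 ft³)
28 ft³ → storage unit 5 (remaining 47 ft³)
31 ft³ → storage unit 5 (remaining 16 ft³)
30 ft³ → storage unit 6 (remaining 45 ft³)

6 storage units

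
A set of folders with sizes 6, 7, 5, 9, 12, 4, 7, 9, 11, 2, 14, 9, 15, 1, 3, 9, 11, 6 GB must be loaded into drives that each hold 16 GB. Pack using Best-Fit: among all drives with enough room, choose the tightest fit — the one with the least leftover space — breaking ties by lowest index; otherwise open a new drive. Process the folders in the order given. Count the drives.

10 drives

6 GB → drive 1 (remaining 10 GB)
7 GB → drive 1 (remaining 3 GB)
5 GB → drive 2 (remaining 11 GB)
9 GB → drive 2 (remaining 2 GB)
12 GB → drive 3 (remaining 4 GB)
4 GB → drive 3 (remaining 0 GB)
7 GB → drive 4 (remaining 9 GB)
9 GB → drive 4 (remaining 0 GB)
11 GB → drive 5 (remaining 5 GB)
2 GB → drive 2 (remaining 0 GB)
14 GB → drive 6 (remaining 2 GB)
9 GB → drive 7 (remaining 7 GB)
15 GB → drive 8 (remaining 1 GB)
1 GB → drive 8 (remaining 0 GB)
3 GB → drive 1 (remaining 0 GB)
9 GB → drive 9 (remaining 7 GB)
11 GB → drive 10 (remaining 5 GB)
6 GB → drive 7 (remaining 1 GB)
Final drives: [6,7,3] [5,9,2] [12,4] [7,9] [11] [14] [9,6] [15,1] [9] [11].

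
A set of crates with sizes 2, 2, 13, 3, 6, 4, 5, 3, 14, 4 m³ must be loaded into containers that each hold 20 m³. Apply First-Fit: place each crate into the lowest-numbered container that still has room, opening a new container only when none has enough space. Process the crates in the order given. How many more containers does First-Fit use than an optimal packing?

First-Fit: [2,2,13,3] [6,4,5,3] [14,4] → 3 containers.
Total size 56 m³; any packing needs at least ⌈56/20⌉ = 3 containers.
So 3 is already optimal.

0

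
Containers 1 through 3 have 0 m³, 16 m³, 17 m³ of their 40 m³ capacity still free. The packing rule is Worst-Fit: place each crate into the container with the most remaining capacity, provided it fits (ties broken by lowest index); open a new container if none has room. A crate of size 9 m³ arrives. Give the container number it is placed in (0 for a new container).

3

Containers with room: container 2 (16 m³), container 3 (17 m³).
Most room is container 3 with 17 m³ free.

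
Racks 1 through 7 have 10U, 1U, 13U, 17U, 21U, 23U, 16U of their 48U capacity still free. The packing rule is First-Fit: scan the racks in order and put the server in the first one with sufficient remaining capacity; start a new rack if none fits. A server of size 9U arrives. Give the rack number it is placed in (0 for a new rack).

Racks with room: rack 1 (10U), rack 3 (13U), rack 4 (17U), rack 5 (21U), rack 6 (23U), rack 7 (16U).
The first with room is rack 1.

1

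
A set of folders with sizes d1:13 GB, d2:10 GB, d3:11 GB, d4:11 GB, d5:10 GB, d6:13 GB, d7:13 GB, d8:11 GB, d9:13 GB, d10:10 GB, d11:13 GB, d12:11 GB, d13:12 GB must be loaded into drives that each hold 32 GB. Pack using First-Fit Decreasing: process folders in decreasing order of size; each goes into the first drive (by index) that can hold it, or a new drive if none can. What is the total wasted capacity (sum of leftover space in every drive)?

41

Sorted descending: 13, 13, 13, 13, 13, 12, 11, 11, 11, 11, 10, 10, 10.
drive 1: place 13 GB, 19 GB left
drive 1: place 13 GB, 6 GB left
drive 2: place 13 GB, 19 GB left
drive 2: place 13 GB, 6 GB left
drive 3: place 13 GB, 19 GB left
drive 3: place 12 GB, 7 GB left
drive 4: place 11 GB, 21 GB left
drive 4: place 11 GB, 10 GB left
drive 5: place 11 GB, 21 GB left
drive 5: place 11 GB, 10 GB left
drive 4: place 10 GB, 0 GB left
drive 5: place 10 GB, 0 GB left
drive 6: place 10 GB, 22 GB left
6 drives × 32 GB = 192 GB; used 151 GB; unused 41 GB.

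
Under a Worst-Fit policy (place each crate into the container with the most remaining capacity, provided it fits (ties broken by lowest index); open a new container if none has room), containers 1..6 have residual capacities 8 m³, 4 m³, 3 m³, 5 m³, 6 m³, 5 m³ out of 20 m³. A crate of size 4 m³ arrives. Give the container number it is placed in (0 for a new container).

1

Containers with room: container 1 (8 m³), container 2 (4 m³), container 4 (5 m³), container 5 (6 m³), container 6 (5 m³).
Most room is container 1 with 8 m³ free.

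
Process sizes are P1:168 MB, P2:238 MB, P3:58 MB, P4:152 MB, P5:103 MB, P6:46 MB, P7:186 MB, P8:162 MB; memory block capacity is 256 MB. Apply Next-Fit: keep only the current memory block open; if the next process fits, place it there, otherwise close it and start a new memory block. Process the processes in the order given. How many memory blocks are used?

6

Put P1 (168 MB) in memory block 1; 88 MB remain.
Put P2 (238 MB) in memory block 2; 18 MB remain.
Put P3 (58 MB) in memory block 3; 198 MB remain.
Put P4 (152 MB) in memory block 3; 46 MB remain.
Put P5 (103 MB) in memory block 4; 153 MB remain.
Put P6 (46 MB) in memory block 4; 107 MB remain.
Put P7 (186 MB) in memory block 5; 70 MB remain.
Put P8 (162 MB) in memory block 6; 94 MB remain.
Final memory blocks: [168] [238] [58,152] [103,46] [186] [162].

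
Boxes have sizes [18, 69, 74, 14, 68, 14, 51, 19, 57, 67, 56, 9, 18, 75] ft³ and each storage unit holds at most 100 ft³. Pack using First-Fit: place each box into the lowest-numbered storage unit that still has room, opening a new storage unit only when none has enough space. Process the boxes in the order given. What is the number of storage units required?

8

storage unit 1: place 18 ft³, 82 ft³ left
storage unit 1: place 69 ft³, 13 ft³ left
storage unit 2: place 74 ft³, 26 ft³ left
storage unit 2: place 14 ft³, 12 ft³ left
storage unit 3: place 68 ft³, 32 ft³ left
storage unit 3: place 14 ft³, 18 ft³ left
storage unit 4: place 51 ft³, 49 ft³ left
storage unit 4: place 19 ft³, 30 ft³ left
storage unit 5: place 57 ft³, 43 ft³ left
storage unit 6: place 67 ft³, 33 ft³ left
storage unit 7: place 56 ft³, 44 ft³ left
storage unit 1: place 9 ft³, 4 ft³ left
storage unit 3: place 18 ft³, 0 ft³ left
storage unit 8: place 75 ft³, 25 ft³ left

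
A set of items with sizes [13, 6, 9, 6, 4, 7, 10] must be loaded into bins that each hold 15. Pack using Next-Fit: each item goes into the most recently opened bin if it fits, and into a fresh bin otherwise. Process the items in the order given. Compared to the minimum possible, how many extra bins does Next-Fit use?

Next-Fit: [13] [6,9] [6,4] [7] [10] → 5 bins.
Total size 55; any packing needs at least ⌈55/15⌉ = 4 bins.
An optimal packing achieves that bound: [13] [10,4] [9,6] [7,6] → 4 bins.
Excess: 5 − 4 = 1.

1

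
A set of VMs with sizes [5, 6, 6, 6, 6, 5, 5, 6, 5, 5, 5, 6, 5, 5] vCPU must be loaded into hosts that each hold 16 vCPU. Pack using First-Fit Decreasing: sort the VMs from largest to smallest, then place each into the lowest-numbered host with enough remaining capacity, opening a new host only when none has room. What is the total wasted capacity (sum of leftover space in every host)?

20

Sorted descending: 6, 6, 6, 6, 6, 6, 5, 5, 5, 5, 5, 5, 5, 5.
Put 6 vCPU in host 1; 10 vCPU remain.
Put 6 vCPU in host 1; 4 vCPU remain.
Put 6 vCPU in host 2; 10 vCPU remain.
Put 6 vCPU in host 2; 4 vCPU remain.
Put 6 vCPU in host 3; 10 vCPU remain.
Put 6 vCPU in host 3; 4 vCPU remain.
Put 5 vCPU in host 4; 11 vCPU remain.
Put 5 vCPU in host 4; 6 vCPU remain.
Put 5 vCPU in host 4; 1 vCPU remain.
Put 5 vCPU in host 5; 11 vCPU remain.
Put 5 vCPU in host 5; 6 vCPU remain.
Put 5 vCPU in host 5; 1 vCPU remain.
Put 5 vCPU in host 6; 11 vCPU remain.
Put 5 vCPU in host 6; 6 vCPU remain.
6 hosts × 16 vCPU = 96 vCPU; used 76 vCPU; unused 20 vCPU.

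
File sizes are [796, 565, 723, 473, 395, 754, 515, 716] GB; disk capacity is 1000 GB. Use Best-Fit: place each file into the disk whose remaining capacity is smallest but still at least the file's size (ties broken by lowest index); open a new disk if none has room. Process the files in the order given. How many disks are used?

6

796 GB → disk 1 (remaining 204 GB)
565 GB → disk 2 (remaining 435 GB)
723 GB → disk 3 (remaining 277 GB)
473 GB → disk 4 (remaining 527 GB)
395 GB → disk 2 (remaining 40 GB)
754 GB → disk 5 (remaining 246 GB)
515 GB → disk 4 (remaining 12 GB)
716 GB → disk 6 (remaining 284 GB)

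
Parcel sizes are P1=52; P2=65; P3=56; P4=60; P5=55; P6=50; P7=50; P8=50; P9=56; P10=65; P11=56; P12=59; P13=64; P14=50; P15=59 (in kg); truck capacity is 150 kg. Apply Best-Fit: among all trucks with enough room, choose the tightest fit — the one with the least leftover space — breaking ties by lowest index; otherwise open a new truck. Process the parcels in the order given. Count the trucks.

7 trucks

P1 (52 kg) → truck 1 (remaining 98 kg)
P2 (65 kg) → truck 1 (remaining 33 kg)
P3 (56 kg) → truck 2 (remaining 94 kg)
P4 (60 kg) → truck 2 (remaining 34 kg)
P5 (55 kg) → truck 3 (remaining 95 kg)
P6 (50 kg) → truck 3 (remaining 45 kg)
P7 (50 kg) → truck 4 (remaining 100 kg)
P8 (50 kg) → truck 4 (remaining 50 kg)
P9 (56 kg) → truck 5 (remaining 94 kg)
P10 (65 kg) → truck 5 (remaining 29 kg)
P11 (56 kg) → truck 6 (remaining 94 kg)
P12 (59 kg) → truck 6 (remaining 35 kg)
P13 (64 kg) → truck 7 (remaining 86 kg)
P14 (50 kg) → truck 4 (remaining 0 kg)
P15 (59 kg) → truck 7 (remaining 27 kg)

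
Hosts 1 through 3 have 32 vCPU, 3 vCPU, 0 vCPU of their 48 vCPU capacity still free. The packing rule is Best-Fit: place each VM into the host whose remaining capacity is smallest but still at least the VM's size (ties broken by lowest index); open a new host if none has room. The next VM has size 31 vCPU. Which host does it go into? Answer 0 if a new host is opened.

Hosts with room: host 1 (32 vCPU).
Tightest fit is host 1 with 32 vCPU free.

1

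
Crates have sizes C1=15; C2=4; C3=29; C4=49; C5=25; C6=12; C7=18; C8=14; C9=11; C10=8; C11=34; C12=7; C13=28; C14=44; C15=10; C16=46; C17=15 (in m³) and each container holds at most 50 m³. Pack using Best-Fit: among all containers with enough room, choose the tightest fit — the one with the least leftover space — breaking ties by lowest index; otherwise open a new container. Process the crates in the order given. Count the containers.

8

C1 (15 m³) → container 1 (remaining 35 m³)
C2 (4 m³) → container 1 (remaining 31 m³)
C3 (29 m³) → container 1 (remaining 2 m³)
C4 (49 m³) → container 2 (remaining 1 m³)
C5 (25 m³) → container 3 (remaining 25 m³)
C6 (12 m³) → container 3 (remaining 13 m³)
C7 (18 m³) → container 4 (remaining 32 m³)
C8 (14 m³) → container 4 (remaining 18 m³)
C9 (11 m³) → container 3 (remaining 2 m³)
C10 (8 m³) → container 4 (remaining 10 m³)
C11 (34 m³) → container 5 (remaining 16 m³)
C12 (7 m³) → container 4 (remaining 3 m³)
C13 (28 m³) → container 6 (remaining 22 m³)
C14 (44 m³) → container 7 (remaining 6 m³)
C15 (10 m³) → container 5 (remaining 6 m³)
C16 (46 m³) → container 8 (remaining 4 m³)
C17 (15 m³) → container 6 (remaining 7 m³)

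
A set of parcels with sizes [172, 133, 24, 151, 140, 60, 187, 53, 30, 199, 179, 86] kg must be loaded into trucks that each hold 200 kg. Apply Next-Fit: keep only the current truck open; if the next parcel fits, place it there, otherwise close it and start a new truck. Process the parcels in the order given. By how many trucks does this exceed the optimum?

1

Next-Fit: [172] [133,24] [151] [140,60] [187] [53,30] [199] [179] [86] → 9 trucks.
Total size 1414 kg; any packing needs at least ⌈1414/200⌉ = 8 trucks.
An optimal packing achieves that bound: [199] [187] [179] [172,24] [151,30] [140,60] [133,53] [86] → 8 trucks.
Excess: 9 − 8 = 1.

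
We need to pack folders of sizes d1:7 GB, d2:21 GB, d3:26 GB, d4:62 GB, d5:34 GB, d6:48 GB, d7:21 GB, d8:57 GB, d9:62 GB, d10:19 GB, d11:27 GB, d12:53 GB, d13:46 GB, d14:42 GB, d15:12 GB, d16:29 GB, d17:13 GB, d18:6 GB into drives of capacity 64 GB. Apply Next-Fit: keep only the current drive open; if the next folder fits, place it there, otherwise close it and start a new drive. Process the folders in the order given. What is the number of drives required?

drive 1: place d1 (7 GB), 57 GB left
drive 1: place d2 (21 GB), 36 GB left
drive 1: place d3 (26 GB), 10 GB left
drive 2: place d4 (62 GB), 2 GB left
drive 3: place d5 (34 GB), 30 GB left
drive 4: place d6 (48 GB), 16 GB left
drive 5: place d7 (21 GB), 43 GB left
drive 6: place d8 (57 GB), 7 GB left
drive 7: place d9 (62 GB), 2 GB left
drive 8: place d10 (19 GB), 45 GB left
drive 8: place d11 (27 GB), 18 GB left
drive 9: place d12 (53 GB), 11 GB left
drive 10: place d13 (46 GB), 18 GB left
drive 11: place d14 (42 GB), 22 GB left
drive 11: place d15 (12 GB), 10 GB left
drive 12: place d16 (29 GB), 35 GB left
drive 12: place d17 (13 GB), 22 GB left
drive 12: place d18 (6 GB), 16 GB left
Final drives: [7,21,26] [62] [34] [48] [21] [57] [62] [19,27] [53] [46] [42,12] [29,13,6].

12 drives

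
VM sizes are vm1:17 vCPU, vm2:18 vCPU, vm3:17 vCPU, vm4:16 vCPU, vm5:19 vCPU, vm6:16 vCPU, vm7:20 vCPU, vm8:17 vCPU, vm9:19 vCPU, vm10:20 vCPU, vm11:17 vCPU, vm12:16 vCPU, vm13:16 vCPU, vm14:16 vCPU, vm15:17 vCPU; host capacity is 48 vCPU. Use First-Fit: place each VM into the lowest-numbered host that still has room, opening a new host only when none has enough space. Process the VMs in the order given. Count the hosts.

Put vm1 (17 vCPU) in host 1; 31 vCPU remain.
Put vm2 (18 vCPU) in host 1; 13 vCPU remain.
Put vm3 (17 vCPU) in host 2; 31 vCPU remain.
Put vm4 (16 vCPU) in host 2; 15 vCPU remain.
Put vm5 (19 vCPU) in host 3; 29 vCPU remain.
Put vm6 (16 vCPU) in host 3; 13 vCPU remain.
Put vm7 (20 vCPU) in host 4; 28 vCPU remain.
Put vm8 (17 vCPU) in host 4; 11 vCPU remain.
Put vm9 (19 vCPU) in host 5; 29 vCPU remain.
Put vm10 (20 vCPU) in host 5; 9 vCPU remain.
Put vm11 (17 vCPU) in host 6; 31 vCPU remain.
Put vm12 (16 vCPU) in host 6; 15 vCPU remain.
Put vm13 (16 vCPU) in host 7; 32 vCPU remain.
Put vm14 (16 vCPU) in host 7; 16 vCPU remain.
Put vm15 (17 vCPU) in host 8; 31 vCPU remain.
Final hosts: [17,18] [17,16] [19,16] [20,17] [19,20] [17,16] [16,16] [17].

8 hosts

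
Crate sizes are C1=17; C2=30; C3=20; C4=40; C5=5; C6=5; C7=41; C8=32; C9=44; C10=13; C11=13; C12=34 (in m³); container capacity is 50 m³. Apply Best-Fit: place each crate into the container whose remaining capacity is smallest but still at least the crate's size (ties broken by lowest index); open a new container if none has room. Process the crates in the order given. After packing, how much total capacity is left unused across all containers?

container 1: place C1 (17 m³), 33 m³ left
container 1: place C2 (30 m³), 3 m³ left
container 2: place C3 (20 m³), 30 m³ left
container 3: place C4 (40 m³), 10 m³ left
container 3: place C5 (5 m³), 5 m³ left
container 3: place C6 (5 m³), 0 m³ left
container 4: place C7 (41 m³), 9 m³ left
container 5: place C8 (32 m³), 18 m³ left
container 6: place C9 (44 m³), 6 m³ left
container 5: place C10 (13 m³), 5 m³ left
container 2: place C11 (13 m³), 17 m³ left
container 7: place C12 (34 m³), 16 m³ left
7 containers × 50 m³ = 350 m³; used 294 m³; unused 56 m³.

56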